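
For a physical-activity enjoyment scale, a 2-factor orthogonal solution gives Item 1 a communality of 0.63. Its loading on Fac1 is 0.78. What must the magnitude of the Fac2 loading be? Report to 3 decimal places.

0.147

Under orthogonal rotation h² = Σλ², so λ_Fac2² = h² − (0.6084) = 0.63 − 0.6084 = 0.0216.
|λ| = √0.0216 = 0.1470.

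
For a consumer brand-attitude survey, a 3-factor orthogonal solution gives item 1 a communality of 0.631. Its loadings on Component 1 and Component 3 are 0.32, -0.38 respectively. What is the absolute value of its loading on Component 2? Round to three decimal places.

Under orthogonal rotation h² = Σλ², so λ_Component 2² = h² − (0.2468) = 0.631 − 0.2468 = 0.3842.
|λ| = √0.3842 = 0.6198.

0.620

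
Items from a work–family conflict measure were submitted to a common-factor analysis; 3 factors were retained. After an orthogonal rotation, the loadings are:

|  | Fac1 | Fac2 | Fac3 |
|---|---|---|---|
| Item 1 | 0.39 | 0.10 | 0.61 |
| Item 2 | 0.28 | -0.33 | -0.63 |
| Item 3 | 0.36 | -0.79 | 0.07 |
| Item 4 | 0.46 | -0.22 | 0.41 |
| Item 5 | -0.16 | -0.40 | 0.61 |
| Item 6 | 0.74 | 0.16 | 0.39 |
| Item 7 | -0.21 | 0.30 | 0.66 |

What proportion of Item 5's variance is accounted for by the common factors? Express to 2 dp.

h² = (-0.16)² + (-0.40)² + 0.61² = 0.0256 + 0.1600 + 0.3721 = 0.5577

0.56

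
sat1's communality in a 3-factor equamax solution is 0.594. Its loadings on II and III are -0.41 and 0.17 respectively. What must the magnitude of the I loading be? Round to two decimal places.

Under orthogonal rotation h² = Σλ², so λ_I² = h² − (0.1970) = 0.594 − 0.1970 = 0.3970.
|λ| = √0.3970 = 0.6301.

0.63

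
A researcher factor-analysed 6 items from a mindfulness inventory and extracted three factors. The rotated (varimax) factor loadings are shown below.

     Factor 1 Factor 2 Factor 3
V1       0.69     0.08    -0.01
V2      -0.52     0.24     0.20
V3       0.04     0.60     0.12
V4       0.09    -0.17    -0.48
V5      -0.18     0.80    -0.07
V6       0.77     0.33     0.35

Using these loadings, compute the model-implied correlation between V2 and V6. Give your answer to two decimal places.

-0.25

r̂ = Σ λ_i·λ_j across factors = (-0.52)(0.77) + (0.24)(0.33) + (0.20)(0.35)
  = -0.4004 +0.0792 +0.0700 = -0.2512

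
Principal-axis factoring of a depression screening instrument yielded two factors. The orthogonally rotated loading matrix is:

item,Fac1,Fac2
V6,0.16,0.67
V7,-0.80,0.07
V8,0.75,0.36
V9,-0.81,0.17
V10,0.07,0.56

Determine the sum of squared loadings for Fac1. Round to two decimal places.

1.89

SS loadings for Fac1 = 0.16² + (-0.80)² + 0.75² + (-0.81)² + 0.07² = 0.0256 + 0.6400 + 0.5625 + 0.6561 + 0.0049 = 1.8891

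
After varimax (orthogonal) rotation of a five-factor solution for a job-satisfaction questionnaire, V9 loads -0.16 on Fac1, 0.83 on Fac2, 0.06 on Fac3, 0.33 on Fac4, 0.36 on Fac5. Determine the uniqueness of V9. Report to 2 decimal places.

h² = (-0.16)² + 0.83² + 0.06² + 0.33² + 0.36² = 0.0256 + 0.6889 + 0.0036 + 0.1089 + 0.1296 = 0.9566
Uniqueness u² = 1 − h² = 1 − 0.9566 = 0.0434

0.04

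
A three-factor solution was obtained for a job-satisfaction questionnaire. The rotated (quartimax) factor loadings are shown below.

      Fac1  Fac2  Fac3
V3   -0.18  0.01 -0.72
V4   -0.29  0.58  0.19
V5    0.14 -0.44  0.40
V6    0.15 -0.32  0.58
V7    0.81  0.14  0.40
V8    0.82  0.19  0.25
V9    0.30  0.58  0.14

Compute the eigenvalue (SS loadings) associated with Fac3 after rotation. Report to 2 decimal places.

1.29

SS loadings for Fac3 = (-0.72)² + 0.19² + 0.40² + 0.58² + 0.40² + 0.25² + 0.14² = 0.5184 + 0.0361 + 0.1600 + 0.3364 + 0.1600 + 0.0625 + 0.0196 = 1.2930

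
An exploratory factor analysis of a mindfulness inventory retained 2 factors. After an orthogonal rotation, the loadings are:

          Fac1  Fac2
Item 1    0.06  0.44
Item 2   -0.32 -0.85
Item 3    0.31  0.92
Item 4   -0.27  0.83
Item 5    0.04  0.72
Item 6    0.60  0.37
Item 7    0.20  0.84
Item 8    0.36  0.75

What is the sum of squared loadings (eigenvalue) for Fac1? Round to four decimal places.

SS loadings for Fac1 = 0.06² + (-0.32)² + 0.31² + (-0.27)² + 0.04² + 0.60² + 0.20² + 0.36² = 0.0036 + 0.1024 + 0.0961 + 0.0729 + 0.0016 + 0.3600 + 0.0400 + 0.1296 = 0.8062

0.8062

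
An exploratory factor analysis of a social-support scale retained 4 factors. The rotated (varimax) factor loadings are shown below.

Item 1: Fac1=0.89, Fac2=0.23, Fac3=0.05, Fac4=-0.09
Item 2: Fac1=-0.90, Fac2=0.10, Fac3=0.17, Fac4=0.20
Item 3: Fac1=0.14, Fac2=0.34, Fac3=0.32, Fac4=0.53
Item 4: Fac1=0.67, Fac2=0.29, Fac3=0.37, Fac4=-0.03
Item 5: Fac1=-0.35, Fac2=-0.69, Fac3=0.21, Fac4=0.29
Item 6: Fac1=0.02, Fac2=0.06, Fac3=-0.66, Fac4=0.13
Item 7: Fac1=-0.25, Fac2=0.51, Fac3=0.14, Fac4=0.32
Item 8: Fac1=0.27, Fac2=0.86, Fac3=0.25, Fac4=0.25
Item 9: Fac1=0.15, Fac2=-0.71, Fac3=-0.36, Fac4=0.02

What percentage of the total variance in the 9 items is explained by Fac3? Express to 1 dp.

SS loadings for Fac3 = 0.05² + 0.17² + 0.32² + 0.37² + 0.21² + (-0.66)² + 0.14² + 0.25² + (-0.36)² = 0.9621
With 9 standardized items, total variance = 9. Proportion = 0.9621/9 = 0.1069 → 10.69%.

10.7%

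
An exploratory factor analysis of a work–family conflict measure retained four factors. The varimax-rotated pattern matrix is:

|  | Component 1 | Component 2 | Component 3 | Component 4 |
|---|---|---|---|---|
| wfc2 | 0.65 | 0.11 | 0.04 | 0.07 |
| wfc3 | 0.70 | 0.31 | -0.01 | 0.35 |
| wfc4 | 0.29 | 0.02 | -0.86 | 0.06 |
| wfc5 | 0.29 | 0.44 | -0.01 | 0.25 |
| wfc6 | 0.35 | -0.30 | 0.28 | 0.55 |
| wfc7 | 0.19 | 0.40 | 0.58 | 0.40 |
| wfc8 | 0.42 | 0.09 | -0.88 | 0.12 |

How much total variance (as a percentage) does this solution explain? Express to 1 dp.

SS loadings by factor: 1.4157, 0.5603, 1.9306, 0.6704; total = 4.5770.
Total variance with 7 standardized items is 7, so the solution explains 4.5770/7 = 0.6539 = 65.39%.

65.4%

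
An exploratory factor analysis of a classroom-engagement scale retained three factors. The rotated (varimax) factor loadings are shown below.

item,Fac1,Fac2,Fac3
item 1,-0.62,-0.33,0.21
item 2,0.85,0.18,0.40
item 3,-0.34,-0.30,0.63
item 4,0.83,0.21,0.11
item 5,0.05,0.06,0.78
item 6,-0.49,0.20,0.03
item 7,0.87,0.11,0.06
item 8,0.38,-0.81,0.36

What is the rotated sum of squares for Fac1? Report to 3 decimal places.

3.055

SS loadings for Fac1 = (-0.62)² + 0.85² + (-0.34)² + 0.83² + 0.05² + (-0.49)² + 0.87² + 0.38² = 0.3844 + 0.7225 + 0.1156 + 0.6889 + 0.0025 + 0.2401 + 0.7569 + 0.1444 = 3.0553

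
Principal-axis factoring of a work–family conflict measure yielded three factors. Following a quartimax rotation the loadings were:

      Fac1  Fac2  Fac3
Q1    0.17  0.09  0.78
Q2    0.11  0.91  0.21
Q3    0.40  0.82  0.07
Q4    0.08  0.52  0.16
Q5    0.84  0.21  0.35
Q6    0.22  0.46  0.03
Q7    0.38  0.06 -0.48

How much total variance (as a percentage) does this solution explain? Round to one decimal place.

SS loadings by factor: 1.1058, 2.0383, 1.0368; total = 4.1809.
Total variance with 7 standardized items is 7, so the solution explains 4.1809/7 = 0.5973 = 59.73%.

59.7%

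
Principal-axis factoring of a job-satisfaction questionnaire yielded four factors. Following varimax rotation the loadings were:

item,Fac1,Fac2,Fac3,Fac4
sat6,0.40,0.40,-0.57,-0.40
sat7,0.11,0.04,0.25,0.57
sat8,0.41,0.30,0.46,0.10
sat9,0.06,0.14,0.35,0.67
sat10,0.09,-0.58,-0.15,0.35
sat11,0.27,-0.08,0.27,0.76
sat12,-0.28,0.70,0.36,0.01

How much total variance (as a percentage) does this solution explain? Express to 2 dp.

59.97%

SS loadings by factor: 0.5032, 1.1040, 0.9465, 1.6440; total = 4.1977.
Total variance with 7 standardized items is 7, so the solution explains 4.1977/7 = 0.5997 = 59.97%.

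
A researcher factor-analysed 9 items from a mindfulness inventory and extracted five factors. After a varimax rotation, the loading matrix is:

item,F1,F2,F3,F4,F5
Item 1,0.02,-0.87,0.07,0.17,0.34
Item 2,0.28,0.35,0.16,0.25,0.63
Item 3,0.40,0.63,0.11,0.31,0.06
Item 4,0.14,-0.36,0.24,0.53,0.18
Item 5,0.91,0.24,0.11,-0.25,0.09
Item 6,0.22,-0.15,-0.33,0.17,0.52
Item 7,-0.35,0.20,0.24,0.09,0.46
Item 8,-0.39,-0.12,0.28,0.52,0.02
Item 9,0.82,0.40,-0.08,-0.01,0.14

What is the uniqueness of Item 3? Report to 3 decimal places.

h² = 0.40² + 0.63² + 0.11² + 0.31² + 0.06² = 0.1600 + 0.3969 + 0.0121 + 0.0961 + 0.0036 = 0.6687
Uniqueness u² = 1 − h² = 1 − 0.6687 = 0.3313

0.331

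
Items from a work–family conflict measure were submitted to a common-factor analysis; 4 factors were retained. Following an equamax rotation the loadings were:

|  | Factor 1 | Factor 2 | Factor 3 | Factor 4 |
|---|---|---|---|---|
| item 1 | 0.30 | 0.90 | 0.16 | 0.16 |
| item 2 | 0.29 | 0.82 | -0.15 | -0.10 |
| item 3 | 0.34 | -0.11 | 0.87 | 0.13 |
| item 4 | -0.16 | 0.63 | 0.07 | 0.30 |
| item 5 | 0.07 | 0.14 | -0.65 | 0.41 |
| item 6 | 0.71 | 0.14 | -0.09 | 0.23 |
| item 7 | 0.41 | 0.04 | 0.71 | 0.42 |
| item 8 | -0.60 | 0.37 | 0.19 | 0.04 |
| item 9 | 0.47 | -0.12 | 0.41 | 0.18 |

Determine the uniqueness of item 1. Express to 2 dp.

h² = 0.30² + 0.90² + 0.16² + 0.16² = 0.0900 + 0.8100 + 0.0256 + 0.0256 = 0.9512
Uniqueness u² = 1 − h² = 1 − 0.9512 = 0.0488

0.05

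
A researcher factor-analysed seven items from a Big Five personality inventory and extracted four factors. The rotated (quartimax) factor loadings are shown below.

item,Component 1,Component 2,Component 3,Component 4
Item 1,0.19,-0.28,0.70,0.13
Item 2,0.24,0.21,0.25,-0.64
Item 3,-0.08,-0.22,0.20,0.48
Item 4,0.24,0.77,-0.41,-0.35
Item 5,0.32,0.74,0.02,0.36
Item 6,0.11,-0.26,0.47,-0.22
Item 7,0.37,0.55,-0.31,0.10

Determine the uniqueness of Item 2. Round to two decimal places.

h² = 0.24² + 0.21² + 0.25² + (-0.64)² = 0.0576 + 0.0441 + 0.0625 + 0.4096 = 0.5738
Uniqueness u² = 1 − h² = 1 − 0.5738 = 0.4262

0.43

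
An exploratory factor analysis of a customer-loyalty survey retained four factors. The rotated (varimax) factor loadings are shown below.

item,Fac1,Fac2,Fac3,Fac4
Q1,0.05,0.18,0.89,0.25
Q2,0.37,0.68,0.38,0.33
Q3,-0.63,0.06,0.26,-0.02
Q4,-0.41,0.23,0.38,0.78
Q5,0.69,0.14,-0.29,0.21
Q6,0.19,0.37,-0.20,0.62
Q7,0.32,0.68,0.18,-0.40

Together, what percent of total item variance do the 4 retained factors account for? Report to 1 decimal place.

SS loadings by factor: 1.3190, 1.1702, 1.3050, 1.3687; total = 5.1629.
Total variance with 7 standardized items is 7, so the solution explains 5.1629/7 = 0.7376 = 73.76%.

73.8%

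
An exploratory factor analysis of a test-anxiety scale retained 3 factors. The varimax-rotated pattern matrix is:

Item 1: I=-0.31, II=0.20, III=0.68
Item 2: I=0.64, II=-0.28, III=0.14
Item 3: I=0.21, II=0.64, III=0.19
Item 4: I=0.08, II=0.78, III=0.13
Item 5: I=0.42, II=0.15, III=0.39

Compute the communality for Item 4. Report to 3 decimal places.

0.632

h² = 0.08² + 0.78² + 0.13² = 0.0064 + 0.6084 + 0.0169 = 0.6317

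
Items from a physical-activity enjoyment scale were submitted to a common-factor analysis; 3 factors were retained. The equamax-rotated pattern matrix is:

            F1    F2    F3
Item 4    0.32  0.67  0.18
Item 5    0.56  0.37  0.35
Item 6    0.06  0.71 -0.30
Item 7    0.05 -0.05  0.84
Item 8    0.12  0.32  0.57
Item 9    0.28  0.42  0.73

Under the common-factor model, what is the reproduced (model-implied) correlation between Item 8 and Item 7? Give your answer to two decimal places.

r̂ = Σ λ_i·λ_j across factors = (0.12)(0.05) + (0.32)(-0.05) + (0.57)(0.84)
  = +0.0060 -0.0160 +0.4788 = 0.4688

0.47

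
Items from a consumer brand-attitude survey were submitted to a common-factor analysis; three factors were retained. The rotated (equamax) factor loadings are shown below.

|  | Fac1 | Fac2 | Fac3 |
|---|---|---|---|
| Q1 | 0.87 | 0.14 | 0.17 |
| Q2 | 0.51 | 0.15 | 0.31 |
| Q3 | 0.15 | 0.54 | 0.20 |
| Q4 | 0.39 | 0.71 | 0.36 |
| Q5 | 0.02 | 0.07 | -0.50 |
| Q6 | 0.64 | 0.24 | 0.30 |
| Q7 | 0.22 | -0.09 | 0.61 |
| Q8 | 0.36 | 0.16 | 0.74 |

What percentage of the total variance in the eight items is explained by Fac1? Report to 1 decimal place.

SS loadings for Fac1 = 0.87² + 0.51² + 0.15² + 0.39² + 0.02² + 0.64² + 0.22² + 0.36² = 1.7796
With 8 standardized items, total variance = 8. Proportion = 1.7796/8 = 0.2225 → 22.25%.

22.2%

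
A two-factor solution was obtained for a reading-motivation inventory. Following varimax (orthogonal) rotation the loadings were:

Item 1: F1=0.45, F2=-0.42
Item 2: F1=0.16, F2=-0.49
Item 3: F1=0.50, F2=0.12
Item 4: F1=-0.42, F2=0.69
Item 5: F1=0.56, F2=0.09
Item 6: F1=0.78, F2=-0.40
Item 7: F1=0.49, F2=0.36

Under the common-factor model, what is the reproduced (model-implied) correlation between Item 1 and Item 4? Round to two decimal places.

r̂ = Σ λ_i·λ_j across factors = (0.45)(-0.42) + (-0.42)(0.69)
  = -0.1890 -0.2898 = -0.4788

-0.48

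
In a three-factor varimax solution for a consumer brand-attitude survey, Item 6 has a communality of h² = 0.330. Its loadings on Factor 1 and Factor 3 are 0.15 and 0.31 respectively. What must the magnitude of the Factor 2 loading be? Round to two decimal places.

0.46

Under orthogonal rotation h² = Σλ², so λ_Factor 2² = h² − (0.1186) = 0.330 − 0.1186 = 0.2114.
|λ| = √0.2114 = 0.4598.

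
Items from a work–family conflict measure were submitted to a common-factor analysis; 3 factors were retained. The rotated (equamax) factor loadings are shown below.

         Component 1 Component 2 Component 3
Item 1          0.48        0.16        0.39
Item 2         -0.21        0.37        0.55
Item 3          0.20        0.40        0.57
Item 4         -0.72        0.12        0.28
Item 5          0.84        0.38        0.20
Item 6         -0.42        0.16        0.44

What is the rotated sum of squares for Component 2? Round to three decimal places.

SS loadings for Component 2 = 0.16² + 0.37² + 0.40² + 0.12² + 0.38² + 0.16² = 0.0256 + 0.1369 + 0.1600 + 0.0144 + 0.1444 + 0.0256 = 0.5069

0.507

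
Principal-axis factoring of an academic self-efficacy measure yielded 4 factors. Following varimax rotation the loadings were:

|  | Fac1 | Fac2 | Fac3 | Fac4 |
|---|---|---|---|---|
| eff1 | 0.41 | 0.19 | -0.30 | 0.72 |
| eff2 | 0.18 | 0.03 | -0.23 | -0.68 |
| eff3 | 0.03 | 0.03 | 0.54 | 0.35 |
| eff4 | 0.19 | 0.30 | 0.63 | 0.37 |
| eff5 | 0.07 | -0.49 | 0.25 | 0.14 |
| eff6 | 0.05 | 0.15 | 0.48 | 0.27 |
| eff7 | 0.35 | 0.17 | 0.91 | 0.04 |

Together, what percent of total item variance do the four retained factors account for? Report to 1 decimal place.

SS loadings by factor: 0.3674, 0.4194, 1.9524, 1.3343; total = 4.0735.
Total variance with 7 standardized items is 7, so the solution explains 4.0735/7 = 0.5819 = 58.19%.

58.2%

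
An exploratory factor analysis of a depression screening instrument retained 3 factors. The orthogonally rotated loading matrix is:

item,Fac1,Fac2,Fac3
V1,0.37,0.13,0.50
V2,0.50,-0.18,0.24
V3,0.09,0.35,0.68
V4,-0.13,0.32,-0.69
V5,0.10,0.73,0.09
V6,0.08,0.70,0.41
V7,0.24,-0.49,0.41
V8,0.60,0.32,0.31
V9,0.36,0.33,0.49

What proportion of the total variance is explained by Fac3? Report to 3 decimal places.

0.214

SS loadings for Fac3 = 0.50² + 0.24² + 0.68² + (-0.69)² + 0.09² + 0.41² + 0.41² + 0.31² + 0.49² = 1.9266
Proportion of variance = 1.9266 / 9 = 0.2141.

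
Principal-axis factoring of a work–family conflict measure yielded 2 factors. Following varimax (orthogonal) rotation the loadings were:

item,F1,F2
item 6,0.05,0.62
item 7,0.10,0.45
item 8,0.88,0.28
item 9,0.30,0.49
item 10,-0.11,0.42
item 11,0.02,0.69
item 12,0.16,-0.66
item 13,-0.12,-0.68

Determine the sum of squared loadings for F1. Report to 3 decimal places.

SS loadings for F1 = 0.05² + 0.10² + 0.88² + 0.30² + (-0.11)² + 0.02² + 0.16² + (-0.12)² = 0.0025 + 0.0100 + 0.7744 + 0.0900 + 0.0121 + 0.0004 + 0.0256 + 0.0144 = 0.9294

0.929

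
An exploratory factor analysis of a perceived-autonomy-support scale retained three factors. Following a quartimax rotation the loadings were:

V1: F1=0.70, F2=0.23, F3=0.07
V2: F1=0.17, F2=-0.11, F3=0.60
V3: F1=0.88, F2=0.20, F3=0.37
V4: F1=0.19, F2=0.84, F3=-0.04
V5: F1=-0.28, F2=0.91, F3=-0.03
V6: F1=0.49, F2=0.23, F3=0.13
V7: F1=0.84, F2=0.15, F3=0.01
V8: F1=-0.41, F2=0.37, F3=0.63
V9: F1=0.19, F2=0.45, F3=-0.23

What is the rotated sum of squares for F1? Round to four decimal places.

2.5577

SS loadings for F1 = 0.70² + 0.17² + 0.88² + 0.19² + (-0.28)² + 0.49² + 0.84² + (-0.41)² + 0.19² = 0.4900 + 0.0289 + 0.7744 + 0.0361 + 0.0784 + 0.2401 + 0.7056 + 0.1681 + 0.0361 = 2.5577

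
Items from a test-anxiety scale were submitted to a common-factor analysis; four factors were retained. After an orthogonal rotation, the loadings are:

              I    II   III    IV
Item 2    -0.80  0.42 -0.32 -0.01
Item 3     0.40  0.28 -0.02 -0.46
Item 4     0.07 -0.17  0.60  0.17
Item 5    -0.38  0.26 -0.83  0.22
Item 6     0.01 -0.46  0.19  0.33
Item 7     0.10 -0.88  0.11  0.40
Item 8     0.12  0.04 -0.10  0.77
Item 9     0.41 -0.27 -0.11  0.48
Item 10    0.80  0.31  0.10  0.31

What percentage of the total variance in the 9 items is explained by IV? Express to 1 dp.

SS loadings for IV = (-0.01)² + (-0.46)² + 0.17² + 0.22² + 0.33² + 0.40² + 0.77² + 0.48² + 0.31² = 1.4773
With 9 standardized items, total variance = 9. Proportion = 1.4773/9 = 0.1641 → 16.41%.

16.4%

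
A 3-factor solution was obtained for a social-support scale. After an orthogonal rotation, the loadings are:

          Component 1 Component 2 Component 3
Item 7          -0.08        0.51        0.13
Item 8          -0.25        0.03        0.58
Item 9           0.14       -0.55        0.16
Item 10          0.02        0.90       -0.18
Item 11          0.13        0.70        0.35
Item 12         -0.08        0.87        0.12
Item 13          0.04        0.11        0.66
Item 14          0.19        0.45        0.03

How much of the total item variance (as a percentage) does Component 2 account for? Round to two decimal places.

35.44%

SS loadings for Component 2 = 0.51² + 0.03² + (-0.55)² + 0.90² + 0.70² + 0.87² + 0.11² + 0.45² = 2.8350
With 8 standardized items, total variance = 8. Proportion = 2.8350/8 = 0.3544 → 35.44%.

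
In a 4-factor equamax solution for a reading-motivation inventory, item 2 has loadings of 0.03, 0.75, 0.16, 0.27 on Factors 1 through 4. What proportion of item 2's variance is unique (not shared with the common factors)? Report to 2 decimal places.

0.34

h² = 0.03² + 0.75² + 0.16² + 0.27² = 0.0009 + 0.5625 + 0.0256 + 0.0729 = 0.6619
Uniqueness u² = 1 − h² = 1 − 0.6619 = 0.3381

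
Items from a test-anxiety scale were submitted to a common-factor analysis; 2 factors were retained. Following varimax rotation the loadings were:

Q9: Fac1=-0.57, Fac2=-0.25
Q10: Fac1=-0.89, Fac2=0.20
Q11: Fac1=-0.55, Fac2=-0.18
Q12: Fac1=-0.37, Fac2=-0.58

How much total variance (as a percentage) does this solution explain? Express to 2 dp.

50.69%

Communalities: 0.3874, 0.8321, 0.3349, 0.4733; Σh² = 2.0277.
Total variance with 4 standardized items is 4, so the solution explains 2.0277/4 = 0.5069 = 50.69%.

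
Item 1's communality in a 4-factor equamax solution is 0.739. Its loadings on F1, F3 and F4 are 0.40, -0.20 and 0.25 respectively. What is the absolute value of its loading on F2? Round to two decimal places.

Under orthogonal rotation h² = Σλ², so λ_F2² = h² − (0.2625) = 0.739 − 0.2625 = 0.4765.
|λ| = √0.4765 = 0.6903.

0.69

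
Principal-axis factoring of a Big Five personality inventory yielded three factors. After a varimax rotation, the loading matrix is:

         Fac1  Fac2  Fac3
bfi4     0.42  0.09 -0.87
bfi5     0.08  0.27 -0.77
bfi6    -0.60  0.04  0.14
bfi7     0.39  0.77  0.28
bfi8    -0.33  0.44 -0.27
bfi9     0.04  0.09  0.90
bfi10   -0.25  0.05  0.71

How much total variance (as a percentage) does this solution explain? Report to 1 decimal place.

SS loadings by factor: 0.8679, 0.8797, 2.8348; total = 4.5824.
Total variance with 7 standardized items is 7, so the solution explains 4.5824/7 = 0.6546 = 65.46%.

65.5%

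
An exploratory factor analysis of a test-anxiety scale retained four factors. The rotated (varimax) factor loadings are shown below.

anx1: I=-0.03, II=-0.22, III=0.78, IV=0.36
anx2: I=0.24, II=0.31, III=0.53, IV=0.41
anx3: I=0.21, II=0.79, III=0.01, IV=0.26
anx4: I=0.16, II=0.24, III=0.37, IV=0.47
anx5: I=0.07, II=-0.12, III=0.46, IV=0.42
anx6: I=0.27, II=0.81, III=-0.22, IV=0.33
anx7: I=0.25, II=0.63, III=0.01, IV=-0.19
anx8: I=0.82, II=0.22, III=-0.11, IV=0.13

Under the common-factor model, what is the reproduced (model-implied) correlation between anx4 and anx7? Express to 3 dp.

r̂ = Σ λ_i·λ_j across factors = (0.16)(0.25) + (0.24)(0.63) + (0.37)(0.01) + (0.47)(-0.19)
  = +0.0400 +0.1512 +0.0037 -0.0893 = 0.1056

0.106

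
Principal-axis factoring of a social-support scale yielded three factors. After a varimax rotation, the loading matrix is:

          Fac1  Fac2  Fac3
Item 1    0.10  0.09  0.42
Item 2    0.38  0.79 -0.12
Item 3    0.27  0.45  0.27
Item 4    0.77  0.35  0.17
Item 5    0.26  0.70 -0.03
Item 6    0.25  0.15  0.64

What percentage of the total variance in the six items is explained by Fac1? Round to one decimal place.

SS loadings for Fac1 = 0.10² + 0.38² + 0.27² + 0.77² + 0.26² + 0.25² = 0.9503
With 6 standardized items, total variance = 6. Proportion = 0.9503/6 = 0.1584 → 15.84%.

15.8%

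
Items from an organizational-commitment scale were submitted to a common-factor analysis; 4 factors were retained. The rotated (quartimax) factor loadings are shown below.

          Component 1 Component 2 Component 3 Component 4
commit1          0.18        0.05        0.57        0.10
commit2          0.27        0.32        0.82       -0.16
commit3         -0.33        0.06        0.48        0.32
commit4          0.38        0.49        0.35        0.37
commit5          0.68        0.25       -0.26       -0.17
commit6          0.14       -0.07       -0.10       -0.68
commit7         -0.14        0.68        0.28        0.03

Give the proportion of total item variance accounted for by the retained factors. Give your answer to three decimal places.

0.573

Communalities: 0.3698, 0.8733, 0.4453, 0.6439, 0.6214, 0.4969, 0.5613; Σh² = 4.0119.
Total variance with 7 standardized items is 7, so the solution explains 4.0119/7 = 0.5731.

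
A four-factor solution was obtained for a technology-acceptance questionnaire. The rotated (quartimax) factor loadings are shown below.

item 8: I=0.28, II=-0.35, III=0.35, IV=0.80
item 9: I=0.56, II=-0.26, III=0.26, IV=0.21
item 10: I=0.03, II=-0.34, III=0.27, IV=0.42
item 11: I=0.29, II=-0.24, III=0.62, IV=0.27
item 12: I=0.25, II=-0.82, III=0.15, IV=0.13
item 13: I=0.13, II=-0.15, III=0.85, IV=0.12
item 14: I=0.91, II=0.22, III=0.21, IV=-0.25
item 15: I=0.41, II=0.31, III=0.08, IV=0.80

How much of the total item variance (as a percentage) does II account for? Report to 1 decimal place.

SS loadings for II = (-0.35)² + (-0.26)² + (-0.34)² + (-0.24)² + (-0.82)² + (-0.15)² + 0.22² + 0.31² = 1.2027
With 8 standardized items, total variance = 8. Proportion = 1.2027/8 = 0.1503 → 15.03%.

15.0%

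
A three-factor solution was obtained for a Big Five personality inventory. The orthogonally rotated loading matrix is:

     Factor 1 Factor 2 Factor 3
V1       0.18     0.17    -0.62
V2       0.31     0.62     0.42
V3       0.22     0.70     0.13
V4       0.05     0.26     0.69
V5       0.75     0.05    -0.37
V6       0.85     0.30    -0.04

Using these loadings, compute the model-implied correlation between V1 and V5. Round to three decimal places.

r̂ = Σ λ_i·λ_j across factors = (0.18)(0.75) + (0.17)(0.05) + (-0.62)(-0.37)
  = +0.1350 +0.0085 +0.2294 = 0.3729

0.373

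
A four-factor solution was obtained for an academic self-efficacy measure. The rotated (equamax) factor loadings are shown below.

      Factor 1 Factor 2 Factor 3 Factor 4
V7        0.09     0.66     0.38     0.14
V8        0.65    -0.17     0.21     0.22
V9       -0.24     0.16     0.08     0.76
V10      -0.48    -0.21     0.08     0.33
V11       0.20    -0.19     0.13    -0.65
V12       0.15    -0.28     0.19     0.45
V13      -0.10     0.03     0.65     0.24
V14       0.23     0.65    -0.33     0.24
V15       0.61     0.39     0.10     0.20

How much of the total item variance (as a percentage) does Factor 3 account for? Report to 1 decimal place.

SS loadings for Factor 3 = 0.38² + 0.21² + 0.08² + 0.08² + 0.13² + 0.19² + 0.65² + (-0.33)² + 0.10² = 0.7957
With 9 standardized items, total variance = 9. Proportion = 0.7957/9 = 0.0884 → 8.84%.

8.8%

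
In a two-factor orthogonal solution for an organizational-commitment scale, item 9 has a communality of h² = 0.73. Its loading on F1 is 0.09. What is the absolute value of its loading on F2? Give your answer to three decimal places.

0.850

Under orthogonal rotation h² = Σλ², so λ_F2² = h² − (0.0081) = 0.73 − 0.0081 = 0.7219.
|λ| = √0.7219 = 0.8496.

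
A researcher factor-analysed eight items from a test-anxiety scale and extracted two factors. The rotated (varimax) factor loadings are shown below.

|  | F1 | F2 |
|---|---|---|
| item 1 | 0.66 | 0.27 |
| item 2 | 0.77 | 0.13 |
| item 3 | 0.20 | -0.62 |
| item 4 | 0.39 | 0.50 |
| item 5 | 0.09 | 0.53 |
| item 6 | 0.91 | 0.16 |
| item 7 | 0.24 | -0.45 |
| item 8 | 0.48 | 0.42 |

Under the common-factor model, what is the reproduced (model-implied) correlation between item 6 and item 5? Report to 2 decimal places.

r̂ = Σ λ_i·λ_j across factors = (0.91)(0.09) + (0.16)(0.53)
  = +0.0819 +0.0848 = 0.1667

0.17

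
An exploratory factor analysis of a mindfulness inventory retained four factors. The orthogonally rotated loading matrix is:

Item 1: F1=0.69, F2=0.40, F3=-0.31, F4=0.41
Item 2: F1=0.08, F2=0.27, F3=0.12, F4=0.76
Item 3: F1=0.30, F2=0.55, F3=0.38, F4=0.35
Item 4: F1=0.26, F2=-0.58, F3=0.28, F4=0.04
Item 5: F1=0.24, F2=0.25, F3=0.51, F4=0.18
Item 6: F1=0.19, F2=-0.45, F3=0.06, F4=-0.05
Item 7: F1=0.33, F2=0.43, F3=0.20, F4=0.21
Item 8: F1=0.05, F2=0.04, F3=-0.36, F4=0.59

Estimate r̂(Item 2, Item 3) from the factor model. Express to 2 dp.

0.48

r̂ = Σ λ_i·λ_j across factors = (0.08)(0.30) + (0.27)(0.55) + (0.12)(0.38) + (0.76)(0.35)
  = +0.0240 +0.1485 +0.0456 +0.2660 = 0.4841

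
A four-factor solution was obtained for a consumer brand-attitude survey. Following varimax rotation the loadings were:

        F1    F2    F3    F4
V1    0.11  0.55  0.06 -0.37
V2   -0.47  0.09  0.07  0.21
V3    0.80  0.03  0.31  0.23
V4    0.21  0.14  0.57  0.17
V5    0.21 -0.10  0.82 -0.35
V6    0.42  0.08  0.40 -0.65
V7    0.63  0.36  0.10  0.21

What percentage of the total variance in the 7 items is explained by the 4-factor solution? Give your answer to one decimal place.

59.1%

Communalities: 0.4551, 0.2780, 0.7899, 0.4175, 0.8490, 0.7653, 0.5806; Σh² = 4.1354.
Total variance with 7 standardized items is 7, so the solution explains 4.1354/7 = 0.5908 = 59.08%.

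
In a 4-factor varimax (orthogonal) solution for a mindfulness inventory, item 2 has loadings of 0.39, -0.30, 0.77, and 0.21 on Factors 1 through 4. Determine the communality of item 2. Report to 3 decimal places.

0.879

h² = 0.39² + (-0.30)² + 0.77² + 0.21² = 0.1521 + 0.0900 + 0.5929 + 0.0441 = 0.8791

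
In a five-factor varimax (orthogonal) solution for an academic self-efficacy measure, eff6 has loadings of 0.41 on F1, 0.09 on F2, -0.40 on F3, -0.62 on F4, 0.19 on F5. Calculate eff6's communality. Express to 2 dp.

h² = 0.41² + 0.09² + (-0.40)² + (-0.62)² + 0.19² = 0.1681 + 0.0081 + 0.1600 + 0.3844 + 0.0361 = 0.7567

0.76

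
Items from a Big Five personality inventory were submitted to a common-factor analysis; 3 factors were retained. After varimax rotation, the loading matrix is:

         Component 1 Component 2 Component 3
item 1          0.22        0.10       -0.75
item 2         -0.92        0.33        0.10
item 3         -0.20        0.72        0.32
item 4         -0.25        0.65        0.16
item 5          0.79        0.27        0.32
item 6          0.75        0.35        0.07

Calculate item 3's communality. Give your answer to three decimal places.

0.661

h² = (-0.20)² + 0.72² + 0.32² = 0.0400 + 0.5184 + 0.1024 = 0.6608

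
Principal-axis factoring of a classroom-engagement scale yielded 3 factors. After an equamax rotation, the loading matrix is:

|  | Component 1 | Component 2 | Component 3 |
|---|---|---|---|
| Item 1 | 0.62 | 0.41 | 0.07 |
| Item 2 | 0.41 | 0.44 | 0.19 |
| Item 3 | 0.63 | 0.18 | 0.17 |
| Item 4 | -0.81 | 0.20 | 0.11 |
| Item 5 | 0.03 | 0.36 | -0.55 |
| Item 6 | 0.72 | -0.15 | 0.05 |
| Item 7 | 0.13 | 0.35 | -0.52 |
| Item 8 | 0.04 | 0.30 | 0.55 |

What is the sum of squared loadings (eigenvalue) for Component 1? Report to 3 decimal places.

SS loadings for Component 1 = 0.62² + 0.41² + 0.63² + (-0.81)² + 0.03² + 0.72² + 0.13² + 0.04² = 0.3844 + 0.1681 + 0.3969 + 0.6561 + 0.0009 + 0.5184 + 0.0169 + 0.0016 = 2.1433

2.143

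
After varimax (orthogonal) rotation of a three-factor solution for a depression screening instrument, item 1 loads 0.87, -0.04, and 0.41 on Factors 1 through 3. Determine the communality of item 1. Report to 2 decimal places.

0.93

h² = 0.87² + (-0.04)² + 0.41² = 0.7569 + 0.0016 + 0.1681 = 0.9266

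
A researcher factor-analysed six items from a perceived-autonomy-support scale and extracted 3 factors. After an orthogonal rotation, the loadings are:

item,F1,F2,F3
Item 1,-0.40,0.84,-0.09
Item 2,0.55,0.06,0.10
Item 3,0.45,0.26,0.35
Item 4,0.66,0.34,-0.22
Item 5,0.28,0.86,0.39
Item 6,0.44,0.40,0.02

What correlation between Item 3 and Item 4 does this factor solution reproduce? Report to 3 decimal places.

r̂ = Σ λ_i·λ_j across factors = (0.45)(0.66) + (0.26)(0.34) + (0.35)(-0.22)
  = +0.2970 +0.0884 -0.0770 = 0.3084

0.308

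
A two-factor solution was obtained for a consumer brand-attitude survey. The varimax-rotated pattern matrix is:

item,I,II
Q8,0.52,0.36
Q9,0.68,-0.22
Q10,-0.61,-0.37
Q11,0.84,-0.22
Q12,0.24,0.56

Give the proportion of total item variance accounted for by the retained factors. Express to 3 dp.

SS loadings by factor: 1.8681, 0.6769; total = 2.5450.
Total variance with 5 standardized items is 5, so the solution explains 2.5450/5 = 0.5090.

0.509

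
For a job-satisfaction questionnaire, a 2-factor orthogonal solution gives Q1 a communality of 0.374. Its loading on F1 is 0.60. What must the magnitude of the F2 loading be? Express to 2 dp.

0.12

Under orthogonal rotation h² = Σλ², so λ_F2² = h² − (0.3600) = 0.374 − 0.3600 = 0.0140.
|λ| = √0.0140 = 0.1183.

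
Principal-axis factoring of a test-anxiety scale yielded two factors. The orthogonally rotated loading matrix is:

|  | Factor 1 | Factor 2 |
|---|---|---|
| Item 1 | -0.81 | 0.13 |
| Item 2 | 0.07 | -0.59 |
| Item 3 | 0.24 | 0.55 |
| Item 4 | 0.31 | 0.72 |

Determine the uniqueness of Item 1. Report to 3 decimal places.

0.327

h² = (-0.81)² + 0.13² = 0.6561 + 0.0169 = 0.6730
Uniqueness u² = 1 − h² = 1 − 0.6730 = 0.3270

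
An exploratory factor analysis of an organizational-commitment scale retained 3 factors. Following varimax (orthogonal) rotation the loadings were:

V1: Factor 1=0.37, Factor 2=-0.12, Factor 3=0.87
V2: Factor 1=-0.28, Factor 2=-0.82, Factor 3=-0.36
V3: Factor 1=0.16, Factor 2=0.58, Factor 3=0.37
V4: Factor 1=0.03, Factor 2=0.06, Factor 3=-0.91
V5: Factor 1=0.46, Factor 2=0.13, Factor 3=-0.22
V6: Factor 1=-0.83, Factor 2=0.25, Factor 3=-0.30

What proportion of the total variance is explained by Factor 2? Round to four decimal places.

0.1844

SS loadings for Factor 2 = (-0.12)² + (-0.82)² + 0.58² + 0.06² + 0.13² + 0.25² = 1.1062
Proportion of variance = 1.1062 / 6 = 0.1844.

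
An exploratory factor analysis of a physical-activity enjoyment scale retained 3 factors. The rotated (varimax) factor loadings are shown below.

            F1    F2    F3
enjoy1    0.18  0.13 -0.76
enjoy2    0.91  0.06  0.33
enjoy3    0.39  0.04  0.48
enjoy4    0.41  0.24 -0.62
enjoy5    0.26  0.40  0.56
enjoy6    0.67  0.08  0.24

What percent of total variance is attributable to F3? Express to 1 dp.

27.9%

SS loadings for F3 = (-0.76)² + 0.33² + 0.48² + (-0.62)² + 0.56² + 0.24² = 1.6725
With 6 standardized items, total variance = 6. Proportion = 1.6725/6 = 0.2787 → 27.88%.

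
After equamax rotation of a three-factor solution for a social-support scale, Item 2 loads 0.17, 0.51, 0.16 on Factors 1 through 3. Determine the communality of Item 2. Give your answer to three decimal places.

h² = 0.17² + 0.51² + 0.16² = 0.0289 + 0.2601 + 0.0256 = 0.3146

0.315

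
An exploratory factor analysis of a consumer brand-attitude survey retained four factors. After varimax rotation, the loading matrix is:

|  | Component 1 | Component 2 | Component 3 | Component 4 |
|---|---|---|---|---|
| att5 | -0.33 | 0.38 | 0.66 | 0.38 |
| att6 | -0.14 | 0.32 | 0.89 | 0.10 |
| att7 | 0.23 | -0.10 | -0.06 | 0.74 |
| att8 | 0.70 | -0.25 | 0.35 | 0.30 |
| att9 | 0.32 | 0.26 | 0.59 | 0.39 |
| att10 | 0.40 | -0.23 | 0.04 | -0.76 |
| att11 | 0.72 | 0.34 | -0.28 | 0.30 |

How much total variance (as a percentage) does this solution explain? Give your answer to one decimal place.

77.2%

Communalities: 0.8333, 0.9241, 0.6141, 0.7650, 0.6702, 0.7921, 0.8024; Σh² = 5.4012.
Total variance with 7 standardized items is 7, so the solution explains 5.4012/7 = 0.7716 = 77.16%.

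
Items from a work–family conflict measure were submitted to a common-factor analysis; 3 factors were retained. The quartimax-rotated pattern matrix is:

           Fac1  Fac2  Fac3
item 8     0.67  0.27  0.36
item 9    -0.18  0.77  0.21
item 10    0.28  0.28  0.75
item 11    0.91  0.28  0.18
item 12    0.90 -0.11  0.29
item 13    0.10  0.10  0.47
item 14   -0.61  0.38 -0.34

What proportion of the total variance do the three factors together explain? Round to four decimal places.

0.6797

SS loadings by factor: 2.5799, 0.9891, 1.1892; total = 4.7582.
Total variance with 7 standardized items is 7, so the solution explains 4.7582/7 = 0.6797.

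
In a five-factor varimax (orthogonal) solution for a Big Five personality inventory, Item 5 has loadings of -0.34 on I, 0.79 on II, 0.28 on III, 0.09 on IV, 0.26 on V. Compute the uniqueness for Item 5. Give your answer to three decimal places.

0.106

h² = (-0.34)² + 0.79² + 0.28² + 0.09² + 0.26² = 0.1156 + 0.6241 + 0.0784 + 0.0081 + 0.0676 = 0.8938
Uniqueness u² = 1 − h² = 1 − 0.8938 = 0.1062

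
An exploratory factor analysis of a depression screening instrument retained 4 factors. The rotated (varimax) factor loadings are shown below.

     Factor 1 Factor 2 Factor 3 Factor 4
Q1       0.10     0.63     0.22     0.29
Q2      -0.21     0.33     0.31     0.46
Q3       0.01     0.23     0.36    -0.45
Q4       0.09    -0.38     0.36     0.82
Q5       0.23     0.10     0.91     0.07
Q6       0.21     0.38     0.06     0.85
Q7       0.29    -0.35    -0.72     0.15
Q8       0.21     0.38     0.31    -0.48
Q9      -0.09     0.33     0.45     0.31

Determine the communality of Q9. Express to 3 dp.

0.416

h² = (-0.09)² + 0.33² + 0.45² + 0.31² = 0.0081 + 0.1089 + 0.2025 + 0.0961 = 0.4156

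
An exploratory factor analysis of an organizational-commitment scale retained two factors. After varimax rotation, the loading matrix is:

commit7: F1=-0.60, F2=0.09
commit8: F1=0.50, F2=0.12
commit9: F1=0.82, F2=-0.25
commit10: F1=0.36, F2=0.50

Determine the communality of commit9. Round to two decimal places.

0.73

h² = 0.82² + (-0.25)² = 0.6724 + 0.0625 = 0.7349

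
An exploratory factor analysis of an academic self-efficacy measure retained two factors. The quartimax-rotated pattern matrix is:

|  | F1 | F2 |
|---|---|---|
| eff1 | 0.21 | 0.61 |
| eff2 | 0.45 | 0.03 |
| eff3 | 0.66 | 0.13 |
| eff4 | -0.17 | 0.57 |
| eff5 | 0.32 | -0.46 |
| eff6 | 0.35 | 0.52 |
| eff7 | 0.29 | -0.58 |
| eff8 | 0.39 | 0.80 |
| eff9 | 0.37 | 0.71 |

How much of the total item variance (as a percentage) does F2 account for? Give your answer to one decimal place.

SS loadings for F2 = 0.61² + 0.03² + 0.13² + 0.57² + (-0.46)² + 0.52² + (-0.58)² + 0.80² + 0.71² = 2.6773
With 9 standardized items, total variance = 9. Proportion = 2.6773/9 = 0.2975 → 29.75%.

29.7%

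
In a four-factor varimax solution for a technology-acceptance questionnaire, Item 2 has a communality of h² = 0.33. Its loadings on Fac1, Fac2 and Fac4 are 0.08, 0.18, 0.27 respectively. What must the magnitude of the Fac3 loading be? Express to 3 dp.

0.467

Under orthogonal rotation h² = Σλ², so λ_Fac3² = h² − (0.1117) = 0.33 − 0.1117 = 0.2183.
|λ| = √0.2183 = 0.4672.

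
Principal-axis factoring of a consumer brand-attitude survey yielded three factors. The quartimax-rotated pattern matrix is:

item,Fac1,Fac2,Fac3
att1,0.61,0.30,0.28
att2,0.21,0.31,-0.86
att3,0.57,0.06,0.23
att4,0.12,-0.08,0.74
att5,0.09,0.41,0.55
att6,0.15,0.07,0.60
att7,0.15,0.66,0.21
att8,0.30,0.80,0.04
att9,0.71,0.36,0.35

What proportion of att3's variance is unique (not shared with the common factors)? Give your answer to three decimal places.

0.619

h² = 0.57² + 0.06² + 0.23² = 0.3249 + 0.0036 + 0.0529 = 0.3814
Uniqueness u² = 1 − h² = 1 − 0.3814 = 0.6186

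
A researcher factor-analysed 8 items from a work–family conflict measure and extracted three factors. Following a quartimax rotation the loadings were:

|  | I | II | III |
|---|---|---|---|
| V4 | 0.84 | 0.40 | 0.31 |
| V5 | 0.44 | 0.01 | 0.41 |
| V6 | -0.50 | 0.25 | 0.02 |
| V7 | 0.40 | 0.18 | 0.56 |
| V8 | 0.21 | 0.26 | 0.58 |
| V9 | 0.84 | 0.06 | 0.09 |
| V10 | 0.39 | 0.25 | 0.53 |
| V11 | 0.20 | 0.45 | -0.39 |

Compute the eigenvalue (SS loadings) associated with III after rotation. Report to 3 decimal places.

1.356

SS loadings for III = 0.31² + 0.41² + 0.02² + 0.56² + 0.58² + 0.09² + 0.53² + (-0.39)² = 0.0961 + 0.1681 + 0.0004 + 0.3136 + 0.3364 + 0.0081 + 0.2809 + 0.1521 = 1.3557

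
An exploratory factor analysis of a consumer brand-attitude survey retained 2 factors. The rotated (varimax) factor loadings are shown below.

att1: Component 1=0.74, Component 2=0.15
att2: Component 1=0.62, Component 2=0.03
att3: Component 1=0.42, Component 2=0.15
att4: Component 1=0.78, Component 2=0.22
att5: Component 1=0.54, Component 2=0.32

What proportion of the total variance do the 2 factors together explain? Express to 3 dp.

Communalities: 0.5701, 0.3853, 0.1989, 0.6568, 0.3940; Σh² = 2.2051.
Total variance with 5 standardized items is 5, so the solution explains 2.2051/5 = 0.4410.

0.441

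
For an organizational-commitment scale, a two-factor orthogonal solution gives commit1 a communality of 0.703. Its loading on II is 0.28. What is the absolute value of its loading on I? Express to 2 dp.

0.79

Under orthogonal rotation h² = Σλ², so λ_I² = h² − (0.0784) = 0.703 − 0.0784 = 0.6246.
|λ| = √0.6246 = 0.7903.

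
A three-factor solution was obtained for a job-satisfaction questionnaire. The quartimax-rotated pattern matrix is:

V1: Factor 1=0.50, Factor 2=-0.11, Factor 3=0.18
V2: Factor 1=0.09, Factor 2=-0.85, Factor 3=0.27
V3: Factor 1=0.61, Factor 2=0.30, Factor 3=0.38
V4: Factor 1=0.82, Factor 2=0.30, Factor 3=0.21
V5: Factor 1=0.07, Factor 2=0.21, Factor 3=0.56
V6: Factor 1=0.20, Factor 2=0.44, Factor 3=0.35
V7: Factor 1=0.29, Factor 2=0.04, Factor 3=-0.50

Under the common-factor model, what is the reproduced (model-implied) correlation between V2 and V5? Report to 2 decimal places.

-0.02

r̂ = Σ λ_i·λ_j across factors = (0.09)(0.07) + (-0.85)(0.21) + (0.27)(0.56)
  = +0.0063 -0.1785 +0.1512 = -0.0210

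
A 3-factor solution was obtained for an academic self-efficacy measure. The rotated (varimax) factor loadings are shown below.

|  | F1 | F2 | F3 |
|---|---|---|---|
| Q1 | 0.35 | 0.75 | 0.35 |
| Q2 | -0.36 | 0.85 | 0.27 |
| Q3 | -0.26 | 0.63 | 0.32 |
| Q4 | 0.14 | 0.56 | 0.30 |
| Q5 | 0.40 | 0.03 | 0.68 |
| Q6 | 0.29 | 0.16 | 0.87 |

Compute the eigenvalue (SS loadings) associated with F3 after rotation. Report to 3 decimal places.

1.607

SS loadings for F3 = 0.35² + 0.27² + 0.32² + 0.30² + 0.68² + 0.87² = 0.1225 + 0.0729 + 0.1024 + 0.0900 + 0.4624 + 0.7569 = 1.6071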